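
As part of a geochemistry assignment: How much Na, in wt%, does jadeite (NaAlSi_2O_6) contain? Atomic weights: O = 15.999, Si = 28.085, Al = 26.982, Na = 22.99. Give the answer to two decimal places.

11.37 wt%

Formula mass = 1*22.99 + 1*26.982 + 2*28.085 + 6*15.999 = 202.136 g/mol, of which 22.990 g is Na.
So Na makes up 22.990/202.136 = 0.1137 of the mass, i.e. 11.37%.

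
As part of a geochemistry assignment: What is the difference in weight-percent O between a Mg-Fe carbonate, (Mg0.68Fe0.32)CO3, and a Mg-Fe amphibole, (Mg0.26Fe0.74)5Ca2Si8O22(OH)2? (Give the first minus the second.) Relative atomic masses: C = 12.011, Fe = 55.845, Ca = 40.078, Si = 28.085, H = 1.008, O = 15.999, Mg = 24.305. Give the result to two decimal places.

M((Mg0.68Fe0.32)CO3) = 94.406 g/mol, so wt% O = 47.997/94.406 × 100 = 50.84%.
M((Mg0.26Fe0.74)5Ca2Si8O22(OH)2) = 929.051 g/mol, so wt% O = 383.976/929.051 × 100 = 41.33%.
50.84 − 41.33 = 9.51 pp.

9.51 percentage points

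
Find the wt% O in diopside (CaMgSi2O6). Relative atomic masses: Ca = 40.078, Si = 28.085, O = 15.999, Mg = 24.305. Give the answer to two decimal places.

Molar mass of CaMgSi2O6: 1×40.078 + 1×24.305 + 2×28.085 + 6×15.999 = 216.547 g/mol.
Mass of O per formula unit: 6 × 15.999 = 95.994 g.
Weight fraction O = 95.994 / 216.547 = 0.4433.

44.33 wt%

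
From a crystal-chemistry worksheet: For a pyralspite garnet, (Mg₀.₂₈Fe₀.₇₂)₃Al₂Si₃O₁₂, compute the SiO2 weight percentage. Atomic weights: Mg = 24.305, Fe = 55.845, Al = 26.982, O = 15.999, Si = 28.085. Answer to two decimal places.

Molar mass of (Mg₀.₂₈Fe₀.₇₂)₃Al₂Si₃O₁₂ = 0.84*24.305 + 2.16*55.845 + 2*26.982 + 3*28.085 + 12*15.999 = 471.248 g/mol.
Each formula unit contains 3 Si, equivalent to 3/1 = 3.0000 mol SiO2.
M(SiO2) = 1×28.085 + 2×15.999 = 60.083 g/mol.
Mass of SiO2 per formula unit = 3.0000 × 60.083 = 180.249 g.
SiO2 wt% = 180.249 / 471.248 × 100 = 38.25%.

38.25 wt%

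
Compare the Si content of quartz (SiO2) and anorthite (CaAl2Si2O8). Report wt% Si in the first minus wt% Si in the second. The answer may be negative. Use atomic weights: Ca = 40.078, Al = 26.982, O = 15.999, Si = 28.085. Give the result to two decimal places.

Si in SiO2: molar mass 60.083 g/mol; 1×28.085 = 28.085 g → 46.74 wt%.
Si in CaAl2Si2O8: molar mass 278.204 g/mol; 2×28.085 = 56.170 g → 20.19 wt%.
Difference = 46.74 − 20.19 = 26.55 percentage points.

26.55 percentage points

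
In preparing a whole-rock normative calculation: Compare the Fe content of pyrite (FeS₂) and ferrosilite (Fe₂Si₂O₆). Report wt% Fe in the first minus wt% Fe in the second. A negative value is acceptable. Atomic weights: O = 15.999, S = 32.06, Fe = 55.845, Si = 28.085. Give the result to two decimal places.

M(FeS₂) = 119.965 g/mol, so wt% Fe = 55.845/119.965 × 100 = 46.55%.
M(Fe₂Si₂O₆) = 263.854 g/mol, so wt% Fe = 111.690/263.854 × 100 = 42.33%.
46.55 − 42.33 = 4.22 pp.

4.22 percentage points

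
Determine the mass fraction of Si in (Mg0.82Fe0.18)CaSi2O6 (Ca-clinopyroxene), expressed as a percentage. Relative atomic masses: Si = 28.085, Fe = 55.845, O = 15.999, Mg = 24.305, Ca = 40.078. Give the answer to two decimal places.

Molar mass of (Mg0.82Fe0.18)CaSi2O6: 0.82·24.305 + 0.18·55.845 + 1·40.078 + 2·28.085 + 6·15.999 = 222.224 g/mol.
Mass of Si per formula unit: 2 × 28.085 = 56.170 g.
Weight fraction Si = 56.170 / 222.224 = 0.2528.

25.28 weight percent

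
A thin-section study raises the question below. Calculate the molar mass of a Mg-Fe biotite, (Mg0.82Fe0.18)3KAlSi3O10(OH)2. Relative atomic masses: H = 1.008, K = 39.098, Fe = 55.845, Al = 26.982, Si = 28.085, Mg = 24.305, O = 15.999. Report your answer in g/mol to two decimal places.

434.29 g/mol

M = 2.46*24.305 + 0.54*55.845 + 1*39.098 + 1*26.982 + 3*28.085 + 12*15.999 + 2*1.008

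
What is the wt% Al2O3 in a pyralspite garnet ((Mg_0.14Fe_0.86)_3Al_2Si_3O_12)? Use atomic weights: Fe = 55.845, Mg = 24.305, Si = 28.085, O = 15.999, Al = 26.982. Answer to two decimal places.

21.04 wt%

Molar mass of (Mg_0.14Fe_0.86)_3Al_2Si_3O_12 = 0.42×24.305 + 2.58×55.845 + 2×26.982 + 3×28.085 + 12×15.999 = 484.495 g/mol.
Each formula unit contains 2 Al, equivalent to 2/2 = 1.0000 mol Al2O3.
M(Al2O3) = 2×26.982 + 3×15.999 = 101.961 g/mol.
Mass of Al2O3 per formula unit = 1.0000 × 101.961 = 101.961 g.
Al2O3 wt% = 101.961 / 484.495 × 100 = 21.04%.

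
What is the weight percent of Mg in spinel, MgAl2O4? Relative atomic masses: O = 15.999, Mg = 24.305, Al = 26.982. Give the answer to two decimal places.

17.08 mass %

M(MgAl2O4) = 142.265 g/mol.
Mg contributes 1 × 24.305 = 24.305 g per mole.
24.305/142.265 = 0.1708 → 17.08%.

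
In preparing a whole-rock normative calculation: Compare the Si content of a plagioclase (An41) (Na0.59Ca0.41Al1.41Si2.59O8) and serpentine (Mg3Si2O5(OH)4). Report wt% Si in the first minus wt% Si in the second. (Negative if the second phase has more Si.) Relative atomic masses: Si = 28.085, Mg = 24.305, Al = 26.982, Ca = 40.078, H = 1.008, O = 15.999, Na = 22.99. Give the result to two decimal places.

First mineral: 72.740 g Si in 268.773 g formula = 27.06 wt% Si.
Second mineral: 56.170 g Si in 277.108 g formula = 20.27 wt% Si.
27.06% − 20.27% gives a difference of 6.79 percentage points.

6.79 percentage points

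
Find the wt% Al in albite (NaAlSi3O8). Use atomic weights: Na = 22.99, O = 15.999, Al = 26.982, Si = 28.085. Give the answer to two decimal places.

Molar mass of NaAlSi3O8: 1*22.99 + 1*26.982 + 3*28.085 + 8*15.999 = 262.219 g/mol.
Mass of Al per formula unit: 1 × 26.982 = 26.982 g.
Weight fraction Al = 26.982 / 262.219 = 0.1029.

10.29 mass %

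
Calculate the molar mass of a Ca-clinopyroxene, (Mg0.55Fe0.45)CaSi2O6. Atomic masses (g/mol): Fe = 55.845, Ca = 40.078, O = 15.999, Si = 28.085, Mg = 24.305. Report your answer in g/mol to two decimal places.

230.74 g/mol

The formula mass is the sum 0.55(24.305) + 0.45(55.845) + 1(40.078) + 2(28.085) + 6(15.999).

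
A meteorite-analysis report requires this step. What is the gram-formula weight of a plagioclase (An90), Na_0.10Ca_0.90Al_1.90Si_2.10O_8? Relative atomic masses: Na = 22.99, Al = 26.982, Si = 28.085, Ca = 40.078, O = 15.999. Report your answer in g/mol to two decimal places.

The formula mass is the sum 0.10*22.99 + 0.90*40.078 + 1.90*26.982 + 2.10*28.085 + 8*15.999.

276.61 g/mol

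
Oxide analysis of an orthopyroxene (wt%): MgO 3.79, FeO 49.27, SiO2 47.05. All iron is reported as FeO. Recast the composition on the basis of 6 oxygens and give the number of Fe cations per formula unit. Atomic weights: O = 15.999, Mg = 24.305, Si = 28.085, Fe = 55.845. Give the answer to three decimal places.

1.754 Fe apfu

3.79 wt% MgO ÷ 40.304 g/mol = 0.09404 mol, giving 0.09404 Mg and 0.09404 O.
49.27 wt% FeO ÷ 71.844 g/mol = 0.68579 mol, giving 0.68579 Fe and 0.68579 O.
47.05 wt% SiO2 ÷ 60.083 g/mol = 0.78308 mol, giving 0.78308 Si and 1.56616 O.
Oxygen sums to 2.34599; scaling by 6/2.34599 = 2.55756 puts the formula on 6 O.
Fe: 0.68579 × 2.55756 = 1.754 atoms per formula unit.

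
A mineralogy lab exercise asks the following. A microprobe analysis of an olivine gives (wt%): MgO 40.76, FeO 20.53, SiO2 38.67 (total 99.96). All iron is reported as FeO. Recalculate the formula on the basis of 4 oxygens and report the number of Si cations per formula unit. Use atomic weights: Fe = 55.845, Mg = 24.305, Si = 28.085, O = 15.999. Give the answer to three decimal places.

0.996 Si apfu

MgO: 40.76/40.304 = 1.01131 mol → 1.01131 mol Mg, 1.01131 mol O.
FeO: 20.53/71.844 = 0.28576 mol → 0.28576 mol Fe, 0.28576 mol O.
SiO2: 38.67/60.083 = 0.64361 mol → 0.64361 mol Si, 1.28722 mol O.
Total oxygen = 2.58429 mol. Normalization factor = 4/2.58429 = 1.54781.
Si per 4 O = 0.64361 × 1.54781 = 0.996.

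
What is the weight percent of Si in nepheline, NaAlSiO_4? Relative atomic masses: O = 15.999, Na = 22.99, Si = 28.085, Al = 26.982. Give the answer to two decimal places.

19.77 weight percent

M(NaAlSiO_4) = 142.053 g/mol.
Si contributes 1 × 28.085 = 28.085 g per mole.
28.085/142.053 = 0.1977 → 19.77%.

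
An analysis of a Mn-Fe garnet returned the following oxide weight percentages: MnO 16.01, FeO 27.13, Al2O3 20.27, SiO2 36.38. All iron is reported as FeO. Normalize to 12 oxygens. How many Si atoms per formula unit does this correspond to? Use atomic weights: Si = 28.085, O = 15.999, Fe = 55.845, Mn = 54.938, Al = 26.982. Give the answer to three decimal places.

MnO: 16.01/70.937 = 0.22569 mol → 0.22569 mol Mn, 0.22569 mol O.
FeO: 27.13/71.844 = 0.37762 mol → 0.37762 mol Fe, 0.37762 mol O.
Al2O3: 20.27/101.961 = 0.19880 mol → 0.39760 mol Al, 0.59640 mol O.
SiO2: 36.38/60.083 = 0.60550 mol → 0.60550 mol Si, 1.21100 mol O.
Total oxygen = 2.41071 mol. Normalization factor = 12/2.41071 = 4.97779.
Si per 12 O = 0.60550 × 4.97779 = 3.014.

3.014 Si apfu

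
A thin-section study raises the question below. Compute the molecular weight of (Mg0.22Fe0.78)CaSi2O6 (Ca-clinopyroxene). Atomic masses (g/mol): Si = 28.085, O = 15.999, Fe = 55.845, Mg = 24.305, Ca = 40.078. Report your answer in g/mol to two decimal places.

241.15 g/mol

M = 0.22(24.305) + 0.78(55.845) + 1(40.078) + 2(28.085) + 6(15.999)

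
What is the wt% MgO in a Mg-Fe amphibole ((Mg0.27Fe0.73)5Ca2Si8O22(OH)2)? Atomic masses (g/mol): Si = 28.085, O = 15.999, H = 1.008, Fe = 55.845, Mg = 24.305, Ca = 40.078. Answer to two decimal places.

5.87 wt%

Formula mass = 927.474 g/mol.
1.35 Mg → 1.3500 mol MgO per formula unit; M(MgO) = 40.304, so MgO mass = 54.410 g.
54.410/927.474 × 100 = 5.87 wt%.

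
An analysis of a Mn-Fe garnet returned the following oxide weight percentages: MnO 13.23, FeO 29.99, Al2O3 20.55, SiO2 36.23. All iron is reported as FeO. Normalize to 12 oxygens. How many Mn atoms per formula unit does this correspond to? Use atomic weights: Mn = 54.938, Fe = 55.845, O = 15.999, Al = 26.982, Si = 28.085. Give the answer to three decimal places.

MnO (M=70.937): mol = 0.18650; Mn = 0.18650, O = 0.18650.
FeO (M=71.844): mol = 0.41743; Fe = 0.41743, O = 0.41743.
Al2O3 (M=101.961): mol = 0.20155; Al = 0.40310, O = 0.60465.
SiO2 (M=60.083): mol = 0.60300; Si = 0.60300, O = 1.20600.
ΣO = 2.41458; factor = 12/ΣO = 4.96981.
Mn apfu = 0.18650 × 4.96981 = 0.927.

0.927 Mn apfu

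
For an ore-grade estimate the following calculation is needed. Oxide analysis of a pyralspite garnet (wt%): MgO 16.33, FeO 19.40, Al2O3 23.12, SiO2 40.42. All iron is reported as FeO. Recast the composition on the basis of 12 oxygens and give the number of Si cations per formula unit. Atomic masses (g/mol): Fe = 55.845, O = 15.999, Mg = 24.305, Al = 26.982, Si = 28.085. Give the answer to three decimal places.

16.33 wt% MgO ÷ 40.304 g/mol = 0.40517 mol, giving 0.40517 Mg and 0.40517 O.
19.40 wt% FeO ÷ 71.844 g/mol = 0.27003 mol, giving 0.27003 Fe and 0.27003 O.
23.12 wt% Al2O3 ÷ 101.961 g/mol = 0.22675 mol, giving 0.45350 Al and 0.68025 O.
40.42 wt% SiO2 ÷ 60.083 g/mol = 0.67274 mol, giving 0.67274 Si and 1.34548 O.
Oxygen sums to 2.70093; scaling by 12/2.70093 = 4.44291 puts the formula on 12 O.
Si: 0.67274 × 4.44291 = 2.989 atoms per formula unit.

2.989 Si apfu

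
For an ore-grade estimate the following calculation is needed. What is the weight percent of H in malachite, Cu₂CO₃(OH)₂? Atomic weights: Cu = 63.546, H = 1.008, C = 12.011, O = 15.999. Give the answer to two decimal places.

0.91 weight percent

Formula mass = 2*63.546 + 1*12.011 + 5*15.999 + 2*1.008 = 221.114 g/mol, of which 2.016 g is H.
So H makes up 2.016/221.114 = 0.0091 of the mass, i.e. 0.91%.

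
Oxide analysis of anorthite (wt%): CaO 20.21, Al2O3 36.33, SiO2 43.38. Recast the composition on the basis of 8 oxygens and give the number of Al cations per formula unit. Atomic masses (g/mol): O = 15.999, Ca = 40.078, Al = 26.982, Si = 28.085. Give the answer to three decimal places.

CaO (M=56.077): mol = 0.36040; Ca = 0.36040, O = 0.36040.
Al2O3 (M=101.961): mol = 0.35631; Al = 0.71262, O = 1.06893.
SiO2 (M=60.083): mol = 0.72200; Si = 0.72200, O = 1.44400.
ΣO = 2.87333; factor = 8/ΣO = 2.78423.
Al apfu = 0.71262 × 2.78423 = 1.984.

1.984 Al apfu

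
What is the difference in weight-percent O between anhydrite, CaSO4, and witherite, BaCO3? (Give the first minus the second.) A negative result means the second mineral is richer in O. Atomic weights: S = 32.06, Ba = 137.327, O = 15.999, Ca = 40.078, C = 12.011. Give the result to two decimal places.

22.69 percentage points

First mineral: 63.996 g O in 136.134 g formula = 47.01 wt% O.
Second mineral: 47.997 g O in 197.335 g formula = 24.32 wt% O.
47.01% − 24.32% gives a difference of 22.69 percentage points.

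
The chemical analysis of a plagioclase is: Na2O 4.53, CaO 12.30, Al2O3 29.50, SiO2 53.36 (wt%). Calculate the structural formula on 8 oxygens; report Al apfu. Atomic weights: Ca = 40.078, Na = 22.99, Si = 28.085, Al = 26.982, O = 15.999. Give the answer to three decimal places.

1.576 Al apfu

Na2O: 4.53/61.979 = 0.07309 mol → 0.14618 mol Na, 0.07309 mol O.
CaO: 12.30/56.077 = 0.21934 mol → 0.21934 mol Ca, 0.21934 mol O.
Al2O3: 29.50/101.961 = 0.28933 mol → 0.57866 mol Al, 0.86799 mol O.
SiO2: 53.36/60.083 = 0.88810 mol → 0.88810 mol Si, 1.77620 mol O.
Total oxygen = 2.93662 mol. Normalization factor = 8/2.93662 = 2.72422.
Al per 8 O = 0.57866 × 2.72422 = 1.576.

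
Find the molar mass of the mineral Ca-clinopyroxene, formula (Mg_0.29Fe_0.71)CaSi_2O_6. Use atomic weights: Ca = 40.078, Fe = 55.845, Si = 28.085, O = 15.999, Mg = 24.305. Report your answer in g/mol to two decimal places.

238.94 g/mol

The formula mass is the sum 0.29(24.305) + 0.71(55.845) + 1(40.078) + 2(28.085) + 6(15.999).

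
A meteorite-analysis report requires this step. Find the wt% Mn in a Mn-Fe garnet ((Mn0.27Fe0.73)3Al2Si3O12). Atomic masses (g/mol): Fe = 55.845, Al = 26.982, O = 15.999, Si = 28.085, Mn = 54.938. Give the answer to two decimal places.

Formula mass = 0.81*54.938 + 2.19*55.845 + 2*26.982 + 3*28.085 + 12*15.999 = 497.007 g/mol, of which 44.500 g is Mn.
So Mn makes up 44.500/497.007 = 0.0895 of the mass, i.e. 8.95%.

8.95 wt%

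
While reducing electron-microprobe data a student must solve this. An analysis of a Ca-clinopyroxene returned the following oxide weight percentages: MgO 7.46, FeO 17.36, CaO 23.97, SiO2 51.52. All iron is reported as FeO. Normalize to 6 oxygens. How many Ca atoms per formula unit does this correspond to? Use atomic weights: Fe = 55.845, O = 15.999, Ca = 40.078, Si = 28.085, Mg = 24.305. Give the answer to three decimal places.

0.998 Ca apfu

MgO: 7.46/40.304 = 0.18509 mol → 0.18509 mol Mg, 0.18509 mol O.
FeO: 17.36/71.844 = 0.24163 mol → 0.24163 mol Fe, 0.24163 mol O.
CaO: 23.97/56.077 = 0.42745 mol → 0.42745 mol Ca, 0.42745 mol O.
SiO2: 51.52/60.083 = 0.85748 mol → 0.85748 mol Si, 1.71496 mol O.
Total oxygen = 2.56913 mol. Normalization factor = 6/2.56913 = 2.33542.
Ca per 6 O = 0.42745 × 2.33542 = 0.998.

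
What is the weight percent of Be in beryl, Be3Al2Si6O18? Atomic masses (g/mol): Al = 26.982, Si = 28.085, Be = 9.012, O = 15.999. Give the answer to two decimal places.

5.03 mass %

Formula mass = 3·9.012 + 2·26.982 + 6·28.085 + 18·15.999 = 537.492 g/mol, of which 27.036 g is Be.
So Be makes up 27.036/537.492 = 0.0503 of the mass, i.e. 5.03%.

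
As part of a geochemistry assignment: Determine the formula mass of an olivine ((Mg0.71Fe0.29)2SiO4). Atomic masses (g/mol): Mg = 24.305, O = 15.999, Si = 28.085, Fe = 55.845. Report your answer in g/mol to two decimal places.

158.98 g/mol

The formula mass is the sum 1.42·24.305 + 0.58·55.845 + 1·28.085 + 4·15.999.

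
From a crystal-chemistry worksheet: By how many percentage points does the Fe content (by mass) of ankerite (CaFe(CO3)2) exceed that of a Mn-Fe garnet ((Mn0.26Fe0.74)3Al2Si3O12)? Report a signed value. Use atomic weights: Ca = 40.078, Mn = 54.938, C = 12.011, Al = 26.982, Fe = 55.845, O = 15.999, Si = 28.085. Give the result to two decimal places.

First mineral: 55.845 g Fe in 215.939 g formula = 25.86 wt% Fe.
Second mineral: 123.976 g Fe in 497.035 g formula = 24.94 wt% Fe.
25.86% − 24.94% gives a difference of 0.92 percentage points.

0.92 percentage points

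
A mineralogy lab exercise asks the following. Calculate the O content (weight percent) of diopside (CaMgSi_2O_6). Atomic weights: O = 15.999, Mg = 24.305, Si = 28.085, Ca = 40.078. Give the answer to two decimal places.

44.33 weight percent

M(CaMgSi_2O_6) = 216.547 g/mol.
O contributes 6 × 15.999 = 95.994 g per mole.
95.994/216.547 = 0.4433 → 44.33%.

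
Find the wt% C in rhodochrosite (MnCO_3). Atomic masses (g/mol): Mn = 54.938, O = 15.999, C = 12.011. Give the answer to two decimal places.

10.45 mass %

Formula mass = 1·54.938 + 1·12.011 + 3·15.999 = 114.946 g/mol, of which 12.011 g is C.
So C makes up 12.011/114.946 = 0.1045 of the mass, i.e. 10.45%.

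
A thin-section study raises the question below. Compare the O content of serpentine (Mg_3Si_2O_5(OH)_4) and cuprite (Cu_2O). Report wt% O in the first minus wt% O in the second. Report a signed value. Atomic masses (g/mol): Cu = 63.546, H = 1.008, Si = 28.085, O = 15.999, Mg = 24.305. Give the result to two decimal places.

M(Mg_3Si_2O_5(OH)_4) = 277.108 g/mol, so wt% O = 143.991/277.108 × 100 = 51.96%.
M(Cu_2O) = 143.091 g/mol, so wt% O = 15.999/143.091 × 100 = 11.18%.
51.96 − 11.18 = 40.78 pp.

40.78 percentage points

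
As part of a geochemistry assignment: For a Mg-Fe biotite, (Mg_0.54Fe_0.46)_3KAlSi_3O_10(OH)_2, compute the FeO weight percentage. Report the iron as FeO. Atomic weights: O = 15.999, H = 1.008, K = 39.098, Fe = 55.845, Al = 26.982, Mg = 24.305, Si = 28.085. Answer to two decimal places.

Molar mass of (Mg_0.54Fe_0.46)_3KAlSi_3O_10(OH)_2 = 1.62·24.305 + 1.38·55.845 + 1·39.098 + 1·26.982 + 3·28.085 + 12·15.999 + 2·1.008 = 460.779 g/mol.
Each formula unit contains 1.38 Fe, equivalent to 1.38/1 = 1.3800 mol FeO.
M(FeO) = 1×55.845 + 1×15.999 = 71.844 g/mol.
Mass of FeO per formula unit = 1.3800 × 71.844 = 99.145 g.
FeO wt% = 99.145 / 460.779 × 100 = 21.52%.

21.52 wt%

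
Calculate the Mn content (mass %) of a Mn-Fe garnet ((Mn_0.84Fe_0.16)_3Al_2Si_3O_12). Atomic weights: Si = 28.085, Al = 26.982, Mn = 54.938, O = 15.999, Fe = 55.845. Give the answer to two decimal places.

27.94 mass %

Formula mass = 2.52·54.938 + 0.48·55.845 + 2·26.982 + 3·28.085 + 12·15.999 = 495.456 g/mol, of which 138.444 g is Mn.
So Mn makes up 138.444/495.456 = 0.2794 of the mass, i.e. 27.94%.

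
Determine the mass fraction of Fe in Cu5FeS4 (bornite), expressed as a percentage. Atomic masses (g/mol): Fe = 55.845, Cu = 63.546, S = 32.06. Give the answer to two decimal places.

11.13 weight percent

M(Cu5FeS4) = 501.815 g/mol.
Fe contributes 1 × 55.845 = 55.845 g per mole.
55.845/501.815 = 0.1113 → 11.13%.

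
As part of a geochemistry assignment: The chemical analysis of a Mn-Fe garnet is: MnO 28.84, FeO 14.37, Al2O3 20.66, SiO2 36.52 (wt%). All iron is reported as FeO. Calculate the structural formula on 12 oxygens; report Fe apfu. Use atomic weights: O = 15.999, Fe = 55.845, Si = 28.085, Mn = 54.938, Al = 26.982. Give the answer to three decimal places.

MnO (M=70.937): mol = 0.40656; Mn = 0.40656, O = 0.40656.
FeO (M=71.844): mol = 0.20002; Fe = 0.20002, O = 0.20002.
Al2O3 (M=101.961): mol = 0.20263; Al = 0.40526, O = 0.60789.
SiO2 (M=60.083): mol = 0.60783; Si = 0.60783, O = 1.21566.
ΣO = 2.43013; factor = 12/ΣO = 4.93801.
Fe apfu = 0.20002 × 4.93801 = 0.988.

0.988 Fe apfu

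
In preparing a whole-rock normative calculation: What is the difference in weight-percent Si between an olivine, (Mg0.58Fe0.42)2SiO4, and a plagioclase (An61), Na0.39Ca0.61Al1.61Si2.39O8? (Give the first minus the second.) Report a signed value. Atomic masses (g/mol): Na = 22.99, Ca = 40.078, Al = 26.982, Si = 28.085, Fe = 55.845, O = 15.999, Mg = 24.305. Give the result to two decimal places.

-7.88 percentage points

M((Mg0.58Fe0.42)2SiO4) = 167.185 g/mol, so wt% Si = 28.085/167.185 × 100 = 16.80%.
M(Na0.39Ca0.61Al1.61Si2.39O8) = 271.970 g/mol, so wt% Si = 67.123/271.970 × 100 = 24.68%.
16.80 − 24.68 = -7.88 pp.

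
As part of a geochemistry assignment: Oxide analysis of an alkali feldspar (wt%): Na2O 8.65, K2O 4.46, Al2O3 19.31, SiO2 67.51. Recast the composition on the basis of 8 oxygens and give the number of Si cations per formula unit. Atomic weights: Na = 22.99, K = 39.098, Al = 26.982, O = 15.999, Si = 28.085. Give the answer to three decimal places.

2.994 Si apfu

Na2O (M=61.979): mol = 0.13956; Na = 0.27912, O = 0.13956.
K2O (M=94.195): mol = 0.04735; K = 0.09470, O = 0.04735.
Al2O3 (M=101.961): mol = 0.18939; Al = 0.37878, O = 0.56817.
SiO2 (M=60.083): mol = 1.12361; Si = 1.12361, O = 2.24722.
ΣO = 3.00230; factor = 8/ΣO = 2.66462.
Si apfu = 1.12361 × 2.66462 = 2.994.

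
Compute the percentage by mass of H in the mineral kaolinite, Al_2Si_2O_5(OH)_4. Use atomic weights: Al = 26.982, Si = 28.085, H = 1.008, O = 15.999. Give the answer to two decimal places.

1.56 mass %

Formula mass = 2*26.982 + 2*28.085 + 9*15.999 + 4*1.008 = 258.157 g/mol, of which 4.032 g is H.
So H makes up 4.032/258.157 = 0.0156 of the mass, i.e. 1.56%.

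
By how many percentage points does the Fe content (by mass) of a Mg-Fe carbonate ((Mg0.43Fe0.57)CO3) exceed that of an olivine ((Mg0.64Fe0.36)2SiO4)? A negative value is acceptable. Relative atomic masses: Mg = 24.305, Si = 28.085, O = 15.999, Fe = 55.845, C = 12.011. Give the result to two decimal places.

6.51 percentage points

Fe in (Mg0.43Fe0.57)CO3: molar mass 102.291 g/mol; 0.57×55.845 = 31.832 g → 31.12 wt%.
Fe in (Mg0.64Fe0.36)2SiO4: molar mass 163.400 g/mol; 0.72×55.845 = 40.208 g → 24.61 wt%.
Difference = 31.12 − 24.61 = 6.51 percentage points.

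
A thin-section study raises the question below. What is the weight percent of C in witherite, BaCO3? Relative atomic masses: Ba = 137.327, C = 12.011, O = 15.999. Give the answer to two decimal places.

6.09 weight percent

M(BaCO3) = 197.335 g/mol.
C contributes 1 × 12.011 = 12.011 g per mole.
12.011/197.335 = 0.0609 → 6.09%.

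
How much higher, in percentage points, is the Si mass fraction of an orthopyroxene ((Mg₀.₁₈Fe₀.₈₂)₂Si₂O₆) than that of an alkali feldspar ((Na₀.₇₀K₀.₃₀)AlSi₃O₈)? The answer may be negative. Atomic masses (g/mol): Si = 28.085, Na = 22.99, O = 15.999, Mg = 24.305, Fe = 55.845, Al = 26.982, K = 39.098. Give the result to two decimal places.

First mineral: 56.170 g Si in 252.500 g formula = 22.25 wt% Si.
Second mineral: 84.255 g Si in 267.051 g formula = 31.55 wt% Si.
22.25% − 31.55% gives a difference of -9.30 percentage points.

-9.30 percentage points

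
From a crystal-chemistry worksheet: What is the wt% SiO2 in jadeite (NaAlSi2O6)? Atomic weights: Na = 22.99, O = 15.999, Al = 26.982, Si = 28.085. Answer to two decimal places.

59.45 wt%

Formula mass = 202.136 g/mol.
2 Si → 2.0000 mol SiO2 per formula unit; M(SiO2) = 60.083, so SiO2 mass = 120.166 g.
120.166/202.136 × 100 = 59.45 wt%.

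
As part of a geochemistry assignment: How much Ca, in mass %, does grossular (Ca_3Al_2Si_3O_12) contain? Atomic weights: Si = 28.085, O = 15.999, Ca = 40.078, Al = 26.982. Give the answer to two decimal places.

26.69 mass %

Formula mass = 3*40.078 + 2*26.982 + 3*28.085 + 12*15.999 = 450.441 g/mol, of which 120.234 g is Ca.
So Ca makes up 120.234/450.441 = 0.2669 of the mass, i.e. 26.69%.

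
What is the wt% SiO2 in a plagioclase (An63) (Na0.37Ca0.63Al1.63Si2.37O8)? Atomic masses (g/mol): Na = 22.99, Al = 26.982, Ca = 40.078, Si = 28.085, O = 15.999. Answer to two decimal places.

52.30 wt%

M(Na0.37Ca0.63Al1.63Si2.37O8) = 272.290 g/mol; M(SiO2) = 60.083 g/mol.
Moles SiO2 per formula unit = 2.37 Si ÷ 1 = 2.3700.
SiO2 fraction = (2.3700 × 60.083) / 272.290 = 142.397/272.290 = 0.5230.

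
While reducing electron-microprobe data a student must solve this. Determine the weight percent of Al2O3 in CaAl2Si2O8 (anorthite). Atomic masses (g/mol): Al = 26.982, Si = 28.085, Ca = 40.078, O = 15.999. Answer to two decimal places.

36.65 wt%

Molar mass of CaAl2Si2O8 = 1×40.078 + 2×26.982 + 2×28.085 + 8×15.999 = 278.204 g/mol.
Each formula unit contains 2 Al, equivalent to 2/2 = 1.0000 mol Al2O3.
M(Al2O3) = 2×26.982 + 3×15.999 = 101.961 g/mol.
Mass of Al2O3 per formula unit = 1.0000 × 101.961 = 101.961 g.
Al2O3 wt% = 101.961 / 278.204 × 100 = 36.65%.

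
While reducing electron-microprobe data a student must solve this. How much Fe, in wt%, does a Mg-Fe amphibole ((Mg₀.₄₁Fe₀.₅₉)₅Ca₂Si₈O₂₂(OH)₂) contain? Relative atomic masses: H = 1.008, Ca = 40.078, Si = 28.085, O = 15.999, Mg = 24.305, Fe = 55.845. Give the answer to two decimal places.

18.20 wt%

Molar mass of (Mg₀.₄₁Fe₀.₅₉)₅Ca₂Si₈O₂₂(OH)₂: 2.05*24.305 + 2.95*55.845 + 2*40.078 + 8*28.085 + 24*15.999 + 2*1.008 = 905.396 g/mol.
Mass of Fe per formula unit: 2.95 × 55.845 = 164.743 g.
Weight fraction Fe = 164.743 / 905.396 = 0.1820.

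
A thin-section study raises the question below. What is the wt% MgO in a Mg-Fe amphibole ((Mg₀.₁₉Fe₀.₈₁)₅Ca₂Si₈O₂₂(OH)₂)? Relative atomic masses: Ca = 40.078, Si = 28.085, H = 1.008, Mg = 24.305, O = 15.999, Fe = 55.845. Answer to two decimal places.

Molar mass of (Mg₀.₁₉Fe₀.₈₁)₅Ca₂Si₈O₂₂(OH)₂ = 0.95×24.305 + 4.05×55.845 + 2×40.078 + 8×28.085 + 24×15.999 + 2×1.008 = 940.090 g/mol.
Each formula unit contains 0.95 Mg, equivalent to 0.95/1 = 0.9500 mol MgO.
M(MgO) = 1×24.305 + 1×15.999 = 40.304 g/mol.
Mass of MgO per formula unit = 0.9500 × 40.304 = 38.289 g.
MgO wt% = 38.289 / 940.090 × 100 = 4.07%.

4.07 wt%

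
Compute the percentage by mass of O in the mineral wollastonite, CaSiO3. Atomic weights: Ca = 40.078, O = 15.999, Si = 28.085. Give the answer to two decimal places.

M(CaSiO3) = 116.160 g/mol.
O contributes 3 × 15.999 = 47.997 g per mole.
47.997/116.160 = 0.4132 → 41.32%.

41.32 weight percent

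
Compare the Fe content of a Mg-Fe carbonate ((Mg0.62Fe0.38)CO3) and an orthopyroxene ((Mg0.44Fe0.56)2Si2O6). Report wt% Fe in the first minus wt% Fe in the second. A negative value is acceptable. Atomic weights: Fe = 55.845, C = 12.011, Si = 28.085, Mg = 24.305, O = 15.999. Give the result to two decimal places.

-4.45 percentage points

M((Mg0.62Fe0.38)CO3) = 96.298 g/mol, so wt% Fe = 21.221/96.298 × 100 = 22.04%.
M((Mg0.44Fe0.56)2Si2O6) = 236.099 g/mol, so wt% Fe = 62.546/236.099 × 100 = 26.49%.
22.04 − 26.49 = -4.45 pp.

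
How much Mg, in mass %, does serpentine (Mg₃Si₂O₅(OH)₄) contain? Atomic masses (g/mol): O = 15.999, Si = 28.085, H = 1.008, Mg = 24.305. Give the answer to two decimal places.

26.31 mass %

M(Mg₃Si₂O₅(OH)₄) = 277.108 g/mol.
Mg contributes 3 × 24.305 = 72.915 g per mole.
72.915/277.108 = 0.2631 → 26.31%.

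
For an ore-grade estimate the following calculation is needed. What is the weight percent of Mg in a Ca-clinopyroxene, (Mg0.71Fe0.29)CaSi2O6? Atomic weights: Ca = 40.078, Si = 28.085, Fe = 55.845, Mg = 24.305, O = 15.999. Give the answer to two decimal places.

7.65 weight percent

Formula mass = 0.71*24.305 + 0.29*55.845 + 1*40.078 + 2*28.085 + 6*15.999 = 225.694 g/mol, of which 17.257 g is Mg.
So Mg makes up 17.257/225.694 = 0.0765 of the mass, i.e. 7.65%.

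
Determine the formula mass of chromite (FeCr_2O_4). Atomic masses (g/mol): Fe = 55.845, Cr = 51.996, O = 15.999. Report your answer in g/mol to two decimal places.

Fe: 1 × 55.845 = 55.8450
Cr: 2 × 51.996 = 103.9920
O: 4 × 15.999 = 63.9960
Summing the contributions gives the formula mass.

223.83 g/mol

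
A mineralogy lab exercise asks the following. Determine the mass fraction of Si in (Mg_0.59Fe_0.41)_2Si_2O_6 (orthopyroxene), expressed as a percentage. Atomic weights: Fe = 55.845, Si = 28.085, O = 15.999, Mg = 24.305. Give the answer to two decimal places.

Molar mass of (Mg_0.59Fe_0.41)_2Si_2O_6: 1.18·24.305 + 0.82·55.845 + 2·28.085 + 6·15.999 = 226.637 g/mol.
Mass of Si per formula unit: 2 × 28.085 = 56.170 g.
Weight fraction Si = 56.170 / 226.637 = 0.2478.

24.78 wt%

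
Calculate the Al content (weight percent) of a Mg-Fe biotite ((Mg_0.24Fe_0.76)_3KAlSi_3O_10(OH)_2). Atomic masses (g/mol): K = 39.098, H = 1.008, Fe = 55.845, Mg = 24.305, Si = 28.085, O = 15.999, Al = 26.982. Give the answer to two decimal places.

5.52 weight percent

Formula mass = 0.72*24.305 + 2.28*55.845 + 1*39.098 + 1*26.982 + 3*28.085 + 12*15.999 + 2*1.008 = 489.165 g/mol, of which 26.982 g is Al.
So Al makes up 26.982/489.165 = 0.0552 of the mass, i.e. 5.52%.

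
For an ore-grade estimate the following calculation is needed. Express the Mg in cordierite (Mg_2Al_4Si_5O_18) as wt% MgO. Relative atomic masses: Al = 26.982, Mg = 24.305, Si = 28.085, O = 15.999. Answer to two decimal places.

13.78 wt%

Molar mass of Mg_2Al_4Si_5O_18 = 2·24.305 + 4·26.982 + 5·28.085 + 18·15.999 = 584.945 g/mol.
Each formula unit contains 2 Mg, equivalent to 2/1 = 2.0000 mol MgO.
M(MgO) = 1×24.305 + 1×15.999 = 40.304 g/mol.
Mass of MgO per formula unit = 2.0000 × 40.304 = 80.608 g.
MgO wt% = 80.608 / 584.945 × 100 = 13.78%.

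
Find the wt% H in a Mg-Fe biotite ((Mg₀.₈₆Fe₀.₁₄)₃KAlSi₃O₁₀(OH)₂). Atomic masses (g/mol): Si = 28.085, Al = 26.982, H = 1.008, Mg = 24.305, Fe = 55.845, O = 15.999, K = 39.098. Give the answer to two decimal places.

M((Mg₀.₈₆Fe₀.₁₄)₃KAlSi₃O₁₀(OH)₂) = 430.501 g/mol.
H contributes 2 × 1.008 = 2.016 g per mole.
2.016/430.501 = 0.0047 → 0.47%.

0.47 weight percent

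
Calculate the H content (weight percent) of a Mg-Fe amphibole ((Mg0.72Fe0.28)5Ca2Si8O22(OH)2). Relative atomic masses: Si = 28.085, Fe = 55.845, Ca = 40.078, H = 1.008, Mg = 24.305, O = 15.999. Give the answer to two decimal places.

Formula mass = 3.60*24.305 + 1.40*55.845 + 2*40.078 + 8*28.085 + 24*15.999 + 2*1.008 = 856.509 g/mol, of which 2.016 g is H.
So H makes up 2.016/856.509 = 0.0024 of the mass, i.e. 0.24%.

0.24 weight percent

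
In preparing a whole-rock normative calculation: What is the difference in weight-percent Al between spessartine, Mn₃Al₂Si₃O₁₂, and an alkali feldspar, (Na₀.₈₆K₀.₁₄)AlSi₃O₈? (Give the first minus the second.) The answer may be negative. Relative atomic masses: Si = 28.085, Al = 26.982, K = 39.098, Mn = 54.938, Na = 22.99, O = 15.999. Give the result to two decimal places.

0.70 percentage points

First mineral: 53.964 g Al in 495.021 g formula = 10.90 wt% Al.
Second mineral: 26.982 g Al in 264.474 g formula = 10.20 wt% Al.
10.90% − 10.20% gives a difference of 0.70 percentage points.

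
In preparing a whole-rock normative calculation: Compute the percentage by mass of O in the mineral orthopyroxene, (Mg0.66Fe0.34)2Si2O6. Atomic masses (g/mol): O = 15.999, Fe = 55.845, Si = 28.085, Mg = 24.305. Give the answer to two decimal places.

43.20 mass %

Molar mass of (Mg0.66Fe0.34)2Si2O6: 1.32·24.305 + 0.68·55.845 + 2·28.085 + 6·15.999 = 222.221 g/mol.
Mass of O per formula unit: 6 × 15.999 = 95.994 g.
Weight fraction O = 95.994 / 222.221 = 0.4320.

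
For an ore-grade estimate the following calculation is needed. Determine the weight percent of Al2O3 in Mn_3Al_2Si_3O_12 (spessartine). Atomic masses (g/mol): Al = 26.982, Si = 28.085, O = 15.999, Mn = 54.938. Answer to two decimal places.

Molar mass of Mn_3Al_2Si_3O_12 = 3*54.938 + 2*26.982 + 3*28.085 + 12*15.999 = 495.021 g/mol.
Each formula unit contains 2 Al, equivalent to 2/2 = 1.0000 mol Al2O3.
M(Al2O3) = 2×26.982 + 3×15.999 = 101.961 g/mol.
Mass of Al2O3 per formula unit = 1.0000 × 101.961 = 101.961 g.
Al2O3 wt% = 101.961 / 495.021 × 100 = 20.60%.

20.60 wt%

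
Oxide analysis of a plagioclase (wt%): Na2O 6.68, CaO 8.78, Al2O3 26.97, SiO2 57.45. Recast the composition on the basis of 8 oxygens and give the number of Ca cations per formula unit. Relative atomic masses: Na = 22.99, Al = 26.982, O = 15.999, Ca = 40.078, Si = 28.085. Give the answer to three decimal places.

6.68 wt% Na2O ÷ 61.979 g/mol = 0.10778 mol, giving 0.21556 Na and 0.10778 O.
8.78 wt% CaO ÷ 56.077 g/mol = 0.15657 mol, giving 0.15657 Ca and 0.15657 O.
26.97 wt% Al2O3 ÷ 101.961 g/mol = 0.26451 mol, giving 0.52902 Al and 0.79353 O.
57.45 wt% SiO2 ÷ 60.083 g/mol = 0.95618 mol, giving 0.95618 Si and 1.91236 O.
Oxygen sums to 2.97024; scaling by 8/2.97024 = 2.69339 puts the formula on 8 O.
Ca: 0.15657 × 2.69339 = 0.422 atoms per formula unit.

0.422 Ca apfu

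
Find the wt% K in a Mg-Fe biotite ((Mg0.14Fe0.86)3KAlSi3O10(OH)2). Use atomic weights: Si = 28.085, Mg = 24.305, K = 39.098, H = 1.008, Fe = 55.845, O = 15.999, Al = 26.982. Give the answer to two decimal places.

7.84 weight percent

M((Mg0.14Fe0.86)3KAlSi3O10(OH)2) = 498.627 g/mol.
K contributes 1 × 39.098 = 39.098 g per mole.
39.098/498.627 = 0.0784 → 7.84%.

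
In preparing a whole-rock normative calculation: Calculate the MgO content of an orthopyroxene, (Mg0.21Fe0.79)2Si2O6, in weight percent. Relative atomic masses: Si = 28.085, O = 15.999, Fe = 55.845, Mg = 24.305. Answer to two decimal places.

6.75 wt%

Molar mass of (Mg0.21Fe0.79)2Si2O6 = 0.42*24.305 + 1.58*55.845 + 2*28.085 + 6*15.999 = 250.607 g/mol.
Each formula unit contains 0.42 Mg, equivalent to 0.42/1 = 0.4200 mol MgO.
M(MgO) = 1×24.305 + 1×15.999 = 40.304 g/mol.
Mass of MgO per formula unit = 0.4200 × 40.304 = 16.928 g.
MgO wt% = 16.928 / 250.607 × 100 = 6.75%.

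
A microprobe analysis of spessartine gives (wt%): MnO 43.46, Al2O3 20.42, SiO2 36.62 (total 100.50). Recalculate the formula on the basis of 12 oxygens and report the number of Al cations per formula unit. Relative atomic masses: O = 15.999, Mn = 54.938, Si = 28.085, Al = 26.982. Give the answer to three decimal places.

1.976 Al apfu

MnO: 43.46/70.937 = 0.61266 mol → 0.61266 mol Mn, 0.61266 mol O.
Al2O3: 20.42/101.961 = 0.20027 mol → 0.40054 mol Al, 0.60081 mol O.
SiO2: 36.62/60.083 = 0.60949 mol → 0.60949 mol Si, 1.21898 mol O.
Total oxygen = 2.43245 mol. Normalization factor = 12/2.43245 = 4.93330.
Al per 12 O = 0.40054 × 4.93330 = 1.976.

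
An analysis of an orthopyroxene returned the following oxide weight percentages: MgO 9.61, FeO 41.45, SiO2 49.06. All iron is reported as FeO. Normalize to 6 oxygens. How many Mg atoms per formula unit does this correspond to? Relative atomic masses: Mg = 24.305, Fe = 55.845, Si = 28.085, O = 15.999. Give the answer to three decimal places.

9.61 wt% MgO ÷ 40.304 g/mol = 0.23844 mol, giving 0.23844 Mg and 0.23844 O.
41.45 wt% FeO ÷ 71.844 g/mol = 0.57694 mol, giving 0.57694 Fe and 0.57694 O.
49.06 wt% SiO2 ÷ 60.083 g/mol = 0.81654 mol, giving 0.81654 Si and 1.63308 O.
Oxygen sums to 2.44846; scaling by 6/2.44846 = 2.45052 puts the formula on 6 O.
Mg: 0.23844 × 2.45052 = 0.584 atoms per formula unit.

0.584 Mg apfu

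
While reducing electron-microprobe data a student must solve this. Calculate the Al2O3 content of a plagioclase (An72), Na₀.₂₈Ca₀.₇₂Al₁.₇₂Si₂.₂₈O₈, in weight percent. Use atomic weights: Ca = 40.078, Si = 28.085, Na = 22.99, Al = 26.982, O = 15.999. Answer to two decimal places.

M(Na₀.₂₈Ca₀.₇₂Al₁.₇₂Si₂.₂₈O₈) = 273.728 g/mol; M(Al2O3) = 101.961 g/mol.
Moles Al2O3 per formula unit = 1.72 Al ÷ 2 = 0.8600.
Al2O3 fraction = (0.8600 × 101.961) / 273.728 = 87.686/273.728 = 0.3203.

32.03 wt%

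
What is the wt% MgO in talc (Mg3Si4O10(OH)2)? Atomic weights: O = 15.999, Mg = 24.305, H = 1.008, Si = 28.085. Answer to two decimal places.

31.88 wt%

Formula mass = 379.259 g/mol.
3 Mg → 3.0000 mol MgO per formula unit; M(MgO) = 40.304, so MgO mass = 120.912 g.
120.912/379.259 × 100 = 31.88 wt%.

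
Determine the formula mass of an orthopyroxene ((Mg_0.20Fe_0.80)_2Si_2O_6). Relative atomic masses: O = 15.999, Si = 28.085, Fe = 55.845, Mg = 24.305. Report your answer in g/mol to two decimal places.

Mg: 0.40 × 24.305 = 9.7220
Fe: 1.60 × 55.845 = 89.3520
Si: 2 × 28.085 = 56.1700
O: 6 × 15.999 = 95.9940
Summing the contributions gives the formula mass.

251.24 g/mol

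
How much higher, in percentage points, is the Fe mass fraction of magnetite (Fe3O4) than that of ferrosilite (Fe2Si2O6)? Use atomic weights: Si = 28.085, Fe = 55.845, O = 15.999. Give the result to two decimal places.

30.03 percentage points

M(Fe3O4) = 231.531 g/mol, so wt% Fe = 167.535/231.531 × 100 = 72.36%.
M(Fe2Si2O6) = 263.854 g/mol, so wt% Fe = 111.690/263.854 × 100 = 42.33%.
72.36 − 42.33 = 30.03 pp.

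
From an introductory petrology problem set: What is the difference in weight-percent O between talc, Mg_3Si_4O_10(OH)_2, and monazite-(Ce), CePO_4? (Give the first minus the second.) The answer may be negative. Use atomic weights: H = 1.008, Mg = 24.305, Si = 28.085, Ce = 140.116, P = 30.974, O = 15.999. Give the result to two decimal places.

23.40 percentage points

O in Mg_3Si_4O_10(OH)_2: molar mass 379.259 g/mol; 12×15.999 = 191.988 g → 50.62 wt%.
O in CePO_4: molar mass 235.086 g/mol; 4×15.999 = 63.996 g → 27.22 wt%.
Difference = 50.62 − 27.22 = 23.40 percentage points.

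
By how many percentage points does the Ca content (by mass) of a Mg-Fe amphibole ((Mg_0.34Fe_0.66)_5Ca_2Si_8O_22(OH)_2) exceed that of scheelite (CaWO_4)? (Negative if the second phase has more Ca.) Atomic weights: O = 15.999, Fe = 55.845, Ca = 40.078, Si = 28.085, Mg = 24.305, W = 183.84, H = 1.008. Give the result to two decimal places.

M((Mg_0.34Fe_0.66)_5Ca_2Si_8O_22(OH)_2) = 916.435 g/mol, so wt% Ca = 80.156/916.435 × 100 = 8.75%.
M(CaWO_4) = 287.914 g/mol, so wt% Ca = 40.078/287.914 × 100 = 13.92%.
8.75 − 13.92 = -5.17 pp.

-5.17 percentage points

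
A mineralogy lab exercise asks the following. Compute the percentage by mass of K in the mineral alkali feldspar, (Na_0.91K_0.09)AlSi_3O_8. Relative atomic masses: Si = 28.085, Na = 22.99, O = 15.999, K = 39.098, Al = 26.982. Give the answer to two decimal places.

Molar mass of (Na_0.91K_0.09)AlSi_3O_8: 0.91*22.99 + 0.09*39.098 + 1*26.982 + 3*28.085 + 8*15.999 = 263.669 g/mol.
Mass of K per formula unit: 0.09 × 39.098 = 3.519 g.
Weight fraction K = 3.519 / 263.669 = 0.0133.

1.33 wt%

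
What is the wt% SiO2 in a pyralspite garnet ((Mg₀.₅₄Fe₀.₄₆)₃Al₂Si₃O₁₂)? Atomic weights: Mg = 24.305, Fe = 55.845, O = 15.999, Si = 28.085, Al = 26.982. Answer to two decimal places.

40.36 wt%

Molar mass of (Mg₀.₅₄Fe₀.₄₆)₃Al₂Si₃O₁₂ = 1.62×24.305 + 1.38×55.845 + 2×26.982 + 3×28.085 + 12×15.999 = 446.647 g/mol.
Each formula unit contains 3 Si, equivalent to 3/1 = 3.0000 mol SiO2.
M(SiO2) = 1×28.085 + 2×15.999 = 60.083 g/mol.
Mass of SiO2 per formula unit = 3.0000 × 60.083 = 180.249 g.
SiO2 wt% = 180.249 / 446.647 × 100 = 40.36%.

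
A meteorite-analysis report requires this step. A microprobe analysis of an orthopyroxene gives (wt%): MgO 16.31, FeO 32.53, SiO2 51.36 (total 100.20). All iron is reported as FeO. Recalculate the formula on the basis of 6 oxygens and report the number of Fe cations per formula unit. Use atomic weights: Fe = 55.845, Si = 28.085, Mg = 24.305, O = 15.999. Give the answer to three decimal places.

MgO: 16.31/40.304 = 0.40467 mol → 0.40467 mol Mg, 0.40467 mol O.
FeO: 32.53/71.844 = 0.45279 mol → 0.45279 mol Fe, 0.45279 mol O.
SiO2: 51.36/60.083 = 0.85482 mol → 0.85482 mol Si, 1.70964 mol O.
Total oxygen = 2.56710 mol. Normalization factor = 6/2.56710 = 2.33727.
Fe per 6 O = 0.45279 × 2.33727 = 1.058.

1.058 Fe apfu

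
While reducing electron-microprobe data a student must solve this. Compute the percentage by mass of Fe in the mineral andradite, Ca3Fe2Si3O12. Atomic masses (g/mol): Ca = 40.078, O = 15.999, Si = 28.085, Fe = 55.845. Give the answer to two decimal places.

21.98 wt%

Molar mass of Ca3Fe2Si3O12: 3×40.078 + 2×55.845 + 3×28.085 + 12×15.999 = 508.167 g/mol.
Mass of Fe per formula unit: 2 × 55.845 = 111.690 g.
Weight fraction Fe = 111.690 / 508.167 = 0.2198.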